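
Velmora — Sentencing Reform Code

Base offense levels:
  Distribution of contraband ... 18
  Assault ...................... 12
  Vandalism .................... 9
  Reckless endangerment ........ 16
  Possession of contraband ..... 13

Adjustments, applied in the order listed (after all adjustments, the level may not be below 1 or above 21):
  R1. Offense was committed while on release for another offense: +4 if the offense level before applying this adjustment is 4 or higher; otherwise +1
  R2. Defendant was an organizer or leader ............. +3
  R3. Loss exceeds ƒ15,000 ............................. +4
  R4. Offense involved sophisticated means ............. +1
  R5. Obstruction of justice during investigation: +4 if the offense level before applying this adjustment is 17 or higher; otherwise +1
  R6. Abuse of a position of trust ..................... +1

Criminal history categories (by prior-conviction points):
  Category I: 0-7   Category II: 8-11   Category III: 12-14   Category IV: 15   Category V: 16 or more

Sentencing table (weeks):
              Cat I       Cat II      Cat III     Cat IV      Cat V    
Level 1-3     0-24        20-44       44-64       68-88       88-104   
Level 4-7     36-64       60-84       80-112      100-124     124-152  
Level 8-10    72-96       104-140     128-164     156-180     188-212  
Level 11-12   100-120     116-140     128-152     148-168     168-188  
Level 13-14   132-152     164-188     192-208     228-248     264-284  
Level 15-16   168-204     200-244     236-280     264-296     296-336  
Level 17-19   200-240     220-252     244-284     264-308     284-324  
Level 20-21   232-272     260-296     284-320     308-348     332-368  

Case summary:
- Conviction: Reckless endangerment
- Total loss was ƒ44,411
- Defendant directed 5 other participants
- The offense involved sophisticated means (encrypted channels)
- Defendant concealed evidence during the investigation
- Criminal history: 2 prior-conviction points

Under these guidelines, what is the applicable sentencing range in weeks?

232-272 weeks

Base offense level for reckless endangerment: 16.
R1 does not apply.
R2 applies: 16 + 3 = 19.
R3 applies: 19 + 4 = 23.
R4 applies: 23 + 1 = 24.
R5 applies (level before this adjustment is 24 ≥ 17, so +4): 24 + 4 = 28.
Level 28 exceeds the maximum of 21; capped at 21.
Final offense level: 21.
Criminal history: 2 prior points → Category I (0-7).
Level 21 falls in the 20-21 band.
Grid: Level 20-21 × Category I = 232-272 weeks.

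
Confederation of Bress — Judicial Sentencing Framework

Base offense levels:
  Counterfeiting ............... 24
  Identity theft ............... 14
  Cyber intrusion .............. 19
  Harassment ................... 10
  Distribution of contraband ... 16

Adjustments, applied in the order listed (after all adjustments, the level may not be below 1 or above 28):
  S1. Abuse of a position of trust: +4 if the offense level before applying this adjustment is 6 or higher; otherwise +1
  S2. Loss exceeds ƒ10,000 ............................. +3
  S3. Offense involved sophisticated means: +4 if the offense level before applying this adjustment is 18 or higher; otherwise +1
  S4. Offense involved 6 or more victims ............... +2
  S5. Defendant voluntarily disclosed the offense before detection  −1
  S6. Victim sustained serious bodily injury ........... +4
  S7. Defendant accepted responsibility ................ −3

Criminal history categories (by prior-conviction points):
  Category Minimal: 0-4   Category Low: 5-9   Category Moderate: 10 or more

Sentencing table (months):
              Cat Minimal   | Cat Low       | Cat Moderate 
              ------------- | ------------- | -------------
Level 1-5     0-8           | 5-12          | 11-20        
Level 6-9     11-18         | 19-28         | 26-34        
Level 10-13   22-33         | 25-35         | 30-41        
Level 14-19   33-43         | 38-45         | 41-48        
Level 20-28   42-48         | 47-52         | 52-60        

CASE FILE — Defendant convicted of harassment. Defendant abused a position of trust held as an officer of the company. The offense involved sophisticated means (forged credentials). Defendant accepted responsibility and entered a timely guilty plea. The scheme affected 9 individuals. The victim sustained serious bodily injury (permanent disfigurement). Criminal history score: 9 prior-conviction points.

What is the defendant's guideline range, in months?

38-45 months

Base offense level for harassment: 10.
S1 applies (level before this adjustment is 10 ≥ 6, so +4): 10 + 4 = 14.
S3 applies (level before this adjustment is 14 < 18, so +1): 14 + 1 = 15.
S4 applies: 15 + 2 = 17.
S6 applies: 17 + 4 = 21.
S7 applies: 21 − 3 = 18.
Final offense level: 18.
Criminal history: 9 prior points → Category Low (5-9).
Level 18 falls in the 14-19 band.
Grid: Level 14-19 × Category Low = 38-45 months.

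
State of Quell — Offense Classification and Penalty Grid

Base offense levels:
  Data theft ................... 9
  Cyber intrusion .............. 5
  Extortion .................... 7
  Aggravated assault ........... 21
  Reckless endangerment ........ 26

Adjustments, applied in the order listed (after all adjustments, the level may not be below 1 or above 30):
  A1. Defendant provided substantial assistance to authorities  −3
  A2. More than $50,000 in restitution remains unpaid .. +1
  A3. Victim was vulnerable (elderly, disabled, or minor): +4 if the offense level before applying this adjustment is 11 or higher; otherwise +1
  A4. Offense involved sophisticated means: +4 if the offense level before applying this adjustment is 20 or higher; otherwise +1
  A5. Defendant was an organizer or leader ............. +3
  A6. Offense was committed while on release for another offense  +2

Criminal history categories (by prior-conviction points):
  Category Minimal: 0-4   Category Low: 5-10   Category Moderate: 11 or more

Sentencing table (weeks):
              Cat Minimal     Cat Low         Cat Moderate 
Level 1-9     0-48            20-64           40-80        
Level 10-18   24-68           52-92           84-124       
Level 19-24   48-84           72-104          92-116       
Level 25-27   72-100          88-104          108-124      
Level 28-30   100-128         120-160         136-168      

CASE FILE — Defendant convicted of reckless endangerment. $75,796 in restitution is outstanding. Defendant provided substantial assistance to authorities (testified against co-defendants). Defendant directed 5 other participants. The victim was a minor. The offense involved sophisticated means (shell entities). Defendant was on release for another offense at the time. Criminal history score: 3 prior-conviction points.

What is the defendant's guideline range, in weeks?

100-128 weeks

Base offense level for reckless endangerment: 26.
A1 applies: 26 − 3 = 23.
A2 applies: 23 + 1 = 24.
A3 applies (level before this adjustment is 24 ≥ 11, so +4): 24 + 4 = 28.
A4 applies (level before this adjustment is 28 ≥ 20, so +4): 28 + 4 = 32.
A5 applies: 32 + 3 = 35.
A6 applies: 35 + 2 = 37.
Level 37 exceeds the maximum of 30; capped at 30.
Final offense level: 30.
Criminal history: 3 prior points → Category Minimal (0-4).
Level 30 falls in the 28-30 band.
Grid: Level 28-30 × Category Minimal = 100-128 weeks.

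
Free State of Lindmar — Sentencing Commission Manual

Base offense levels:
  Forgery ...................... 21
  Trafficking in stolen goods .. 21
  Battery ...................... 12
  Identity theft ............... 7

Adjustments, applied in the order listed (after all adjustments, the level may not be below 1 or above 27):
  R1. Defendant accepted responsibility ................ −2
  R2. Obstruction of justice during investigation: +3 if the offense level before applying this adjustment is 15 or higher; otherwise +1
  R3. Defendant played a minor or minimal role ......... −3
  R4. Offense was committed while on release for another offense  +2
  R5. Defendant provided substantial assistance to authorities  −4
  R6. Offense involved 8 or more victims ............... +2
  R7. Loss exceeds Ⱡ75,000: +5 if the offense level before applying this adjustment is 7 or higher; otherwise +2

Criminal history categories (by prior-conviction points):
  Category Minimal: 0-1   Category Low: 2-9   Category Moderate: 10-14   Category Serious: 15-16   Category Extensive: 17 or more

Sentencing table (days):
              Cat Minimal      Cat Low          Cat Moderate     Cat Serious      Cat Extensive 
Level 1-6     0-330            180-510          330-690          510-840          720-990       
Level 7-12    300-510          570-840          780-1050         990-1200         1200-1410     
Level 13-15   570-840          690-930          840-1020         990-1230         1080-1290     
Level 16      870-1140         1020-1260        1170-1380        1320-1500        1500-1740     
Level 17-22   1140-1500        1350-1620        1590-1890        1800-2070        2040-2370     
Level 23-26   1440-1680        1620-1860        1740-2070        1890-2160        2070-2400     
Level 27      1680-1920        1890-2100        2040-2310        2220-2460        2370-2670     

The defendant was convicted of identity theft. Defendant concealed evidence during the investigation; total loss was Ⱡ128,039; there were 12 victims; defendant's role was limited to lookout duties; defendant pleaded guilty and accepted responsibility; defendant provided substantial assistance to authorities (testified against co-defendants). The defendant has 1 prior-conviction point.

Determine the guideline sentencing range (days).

Base offense level for identity theft: 7.
R1 applies: 7 − 2 = 5.
R2 applies (level before this adjustment is 5 < 15, so +1): 5 + 1 = 6.
R3 applies: 6 − 3 = 3.
R4 does not apply.
R5 applies: 3 − 4 = -1.
R6 applies: -1 + 2 = 1.
R7 applies (level before this adjustment is 1 < 7, so +2): 1 + 2 = 3.
Final offense level: 3.
Criminal history: 1 prior point → Category Minimal (0-1).
Level 3 falls in the 1-6 band.
Grid: Level 1-6 × Category Minimal = 0-330 days.

0-330 days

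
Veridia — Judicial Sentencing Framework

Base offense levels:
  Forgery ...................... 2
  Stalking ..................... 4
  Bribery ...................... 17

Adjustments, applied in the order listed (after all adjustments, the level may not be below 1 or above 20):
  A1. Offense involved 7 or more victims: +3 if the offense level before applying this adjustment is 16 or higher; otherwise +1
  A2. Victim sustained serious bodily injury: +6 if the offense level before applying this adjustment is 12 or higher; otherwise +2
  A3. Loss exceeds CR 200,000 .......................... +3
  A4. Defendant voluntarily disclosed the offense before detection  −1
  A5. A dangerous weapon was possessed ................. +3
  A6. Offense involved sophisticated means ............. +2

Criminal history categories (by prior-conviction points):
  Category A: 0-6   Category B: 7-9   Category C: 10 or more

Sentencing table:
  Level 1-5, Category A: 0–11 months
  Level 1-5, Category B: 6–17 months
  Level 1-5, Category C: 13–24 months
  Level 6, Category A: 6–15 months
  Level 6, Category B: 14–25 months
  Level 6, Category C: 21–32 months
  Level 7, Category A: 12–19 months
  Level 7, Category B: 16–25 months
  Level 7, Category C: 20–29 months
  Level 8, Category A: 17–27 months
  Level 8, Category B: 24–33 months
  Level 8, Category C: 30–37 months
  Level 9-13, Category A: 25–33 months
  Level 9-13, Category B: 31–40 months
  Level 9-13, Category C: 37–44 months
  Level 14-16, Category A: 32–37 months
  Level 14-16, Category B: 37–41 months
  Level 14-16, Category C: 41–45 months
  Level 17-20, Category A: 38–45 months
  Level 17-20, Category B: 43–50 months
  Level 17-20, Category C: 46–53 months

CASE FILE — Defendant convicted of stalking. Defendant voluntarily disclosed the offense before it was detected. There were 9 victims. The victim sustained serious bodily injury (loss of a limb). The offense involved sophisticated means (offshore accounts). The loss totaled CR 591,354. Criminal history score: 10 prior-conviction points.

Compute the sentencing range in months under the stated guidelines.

37-44 months

Base offense level for stalking: 4.
A1 applies (level before this adjustment is 4 < 16, so +1): 4 + 1 = 5.
A2 applies (level before this adjustment is 5 < 12, so +2): 5 + 2 = 7.
A3 applies: 7 + 3 = 10.
A4 applies: 10 − 1 = 9.
A5 does not apply.
A6 applies: 9 + 2 = 11.
Final offense level: 11.
Criminal history: 10 prior points → Category C (10+).
Level 11 falls in the 9-13 band.
Grid: Level 9-13 × Category C = 37-44 months.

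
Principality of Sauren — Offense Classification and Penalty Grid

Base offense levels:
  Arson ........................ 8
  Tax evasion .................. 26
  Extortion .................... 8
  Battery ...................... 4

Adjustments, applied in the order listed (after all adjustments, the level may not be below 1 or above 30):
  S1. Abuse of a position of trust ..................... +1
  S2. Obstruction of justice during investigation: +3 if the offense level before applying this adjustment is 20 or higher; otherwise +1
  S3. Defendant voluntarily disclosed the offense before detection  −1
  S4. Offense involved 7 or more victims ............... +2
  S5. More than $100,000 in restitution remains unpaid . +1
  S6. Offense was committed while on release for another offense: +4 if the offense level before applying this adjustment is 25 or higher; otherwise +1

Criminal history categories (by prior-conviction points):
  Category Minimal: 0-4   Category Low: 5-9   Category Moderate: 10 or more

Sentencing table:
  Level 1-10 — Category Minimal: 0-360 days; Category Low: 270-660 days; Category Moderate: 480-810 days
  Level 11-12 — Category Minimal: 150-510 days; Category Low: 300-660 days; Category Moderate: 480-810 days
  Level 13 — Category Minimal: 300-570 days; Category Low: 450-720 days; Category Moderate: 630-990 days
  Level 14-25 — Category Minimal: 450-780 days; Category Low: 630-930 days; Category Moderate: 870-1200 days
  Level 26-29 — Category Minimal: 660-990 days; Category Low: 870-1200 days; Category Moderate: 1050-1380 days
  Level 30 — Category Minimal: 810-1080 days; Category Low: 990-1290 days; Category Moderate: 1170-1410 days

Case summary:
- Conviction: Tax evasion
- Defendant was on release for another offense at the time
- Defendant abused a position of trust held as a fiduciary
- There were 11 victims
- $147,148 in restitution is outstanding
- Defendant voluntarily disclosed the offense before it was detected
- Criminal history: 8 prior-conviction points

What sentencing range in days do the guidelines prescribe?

Base offense level for tax evasion: 26.
S1 applies: 26 + 1 = 27.
S2 does not apply.
S3 applies: 27 − 1 = 26.
S4 applies: 26 + 2 = 28.
S5 applies: 28 + 1 = 29.
S6 applies (level before this adjustment is 29 ≥ 25, so +4): 29 + 4 = 33.
Level 33 exceeds the maximum of 30; capped at 30.
Final offense level: 30.
Criminal history: 8 prior points → Category Low (5-9).
Level 30 falls in the 30 band.
Grid: Level 30 × Category Low = 990-1290 days.

990-1290 days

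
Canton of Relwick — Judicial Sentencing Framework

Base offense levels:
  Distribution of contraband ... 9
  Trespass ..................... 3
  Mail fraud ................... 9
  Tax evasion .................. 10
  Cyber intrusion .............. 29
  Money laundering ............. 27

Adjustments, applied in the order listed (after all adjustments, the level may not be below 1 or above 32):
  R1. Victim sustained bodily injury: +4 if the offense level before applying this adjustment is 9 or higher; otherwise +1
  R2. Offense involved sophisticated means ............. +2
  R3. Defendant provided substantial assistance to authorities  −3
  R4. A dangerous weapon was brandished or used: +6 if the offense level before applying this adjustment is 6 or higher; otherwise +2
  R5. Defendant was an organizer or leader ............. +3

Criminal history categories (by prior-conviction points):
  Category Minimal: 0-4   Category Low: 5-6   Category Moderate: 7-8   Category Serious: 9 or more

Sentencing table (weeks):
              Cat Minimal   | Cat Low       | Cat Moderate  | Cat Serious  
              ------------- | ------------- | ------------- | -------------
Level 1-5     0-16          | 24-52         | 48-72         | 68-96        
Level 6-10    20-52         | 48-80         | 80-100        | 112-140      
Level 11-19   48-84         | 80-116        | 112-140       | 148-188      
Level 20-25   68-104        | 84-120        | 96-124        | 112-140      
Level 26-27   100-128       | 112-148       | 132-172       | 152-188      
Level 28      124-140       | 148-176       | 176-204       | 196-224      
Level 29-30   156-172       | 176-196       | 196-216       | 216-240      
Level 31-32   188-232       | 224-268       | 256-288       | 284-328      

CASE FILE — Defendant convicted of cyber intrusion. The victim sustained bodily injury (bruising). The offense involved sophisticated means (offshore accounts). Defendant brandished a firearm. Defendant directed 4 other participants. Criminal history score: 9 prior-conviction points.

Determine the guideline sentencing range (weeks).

Base offense level for cyber intrusion: 29.
R1 applies (level before this adjustment is 29 ≥ 9, so +4): 29 + 4 = 33.
R2 applies: 33 + 2 = 35.
R3 does not apply.
R4 applies (level before this adjustment is 35 ≥ 6, so +6): 35 + 6 = 41.
R5 applies: 41 + 3 = 44.
Level 44 exceeds the maximum of 32; capped at 32.
Final offense level: 32.
Criminal history: 9 prior points → Category Serious (9+).
Level 32 falls in the 31-32 band.
Grid: Level 31-32 × Category Serious = 284-328 weeks.

284-328 weeks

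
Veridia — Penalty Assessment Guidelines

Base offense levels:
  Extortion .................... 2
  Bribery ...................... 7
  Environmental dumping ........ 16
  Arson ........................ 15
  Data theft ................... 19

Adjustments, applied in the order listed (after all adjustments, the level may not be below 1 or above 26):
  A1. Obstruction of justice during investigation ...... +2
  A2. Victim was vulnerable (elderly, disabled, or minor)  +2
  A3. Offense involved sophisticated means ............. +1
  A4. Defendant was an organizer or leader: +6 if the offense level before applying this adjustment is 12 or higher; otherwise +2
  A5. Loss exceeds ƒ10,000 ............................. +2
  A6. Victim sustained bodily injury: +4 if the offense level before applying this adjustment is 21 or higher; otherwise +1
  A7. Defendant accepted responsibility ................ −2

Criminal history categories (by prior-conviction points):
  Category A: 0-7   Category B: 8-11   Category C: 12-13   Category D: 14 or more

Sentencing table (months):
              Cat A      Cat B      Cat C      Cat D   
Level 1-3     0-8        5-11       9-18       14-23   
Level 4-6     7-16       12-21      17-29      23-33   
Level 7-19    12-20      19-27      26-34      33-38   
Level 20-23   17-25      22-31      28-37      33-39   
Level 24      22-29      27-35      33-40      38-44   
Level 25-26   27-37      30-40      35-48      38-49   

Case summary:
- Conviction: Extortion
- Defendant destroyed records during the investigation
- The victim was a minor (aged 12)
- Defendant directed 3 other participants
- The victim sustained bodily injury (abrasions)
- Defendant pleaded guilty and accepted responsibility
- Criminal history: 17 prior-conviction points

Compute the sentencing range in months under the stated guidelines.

33-38 months

Base offense level for extortion: 2.
A1 applies: 2 + 2 = 4.
A2 applies: 4 + 2 = 6.
A3 does not apply.
A4 applies (level before this adjustment is 6 < 12, so +2): 6 + 2 = 8.
A6 applies (level before this adjustment is 8 < 21, so +1): 8 + 1 = 9.
A7 applies: 9 − 2 = 7.
Final offense level: 7.
Criminal history: 17 prior points → Category D (14+).
Level 7 falls in the 7-19 band.
Grid: Level 7-19 × Category D = 33-38 months.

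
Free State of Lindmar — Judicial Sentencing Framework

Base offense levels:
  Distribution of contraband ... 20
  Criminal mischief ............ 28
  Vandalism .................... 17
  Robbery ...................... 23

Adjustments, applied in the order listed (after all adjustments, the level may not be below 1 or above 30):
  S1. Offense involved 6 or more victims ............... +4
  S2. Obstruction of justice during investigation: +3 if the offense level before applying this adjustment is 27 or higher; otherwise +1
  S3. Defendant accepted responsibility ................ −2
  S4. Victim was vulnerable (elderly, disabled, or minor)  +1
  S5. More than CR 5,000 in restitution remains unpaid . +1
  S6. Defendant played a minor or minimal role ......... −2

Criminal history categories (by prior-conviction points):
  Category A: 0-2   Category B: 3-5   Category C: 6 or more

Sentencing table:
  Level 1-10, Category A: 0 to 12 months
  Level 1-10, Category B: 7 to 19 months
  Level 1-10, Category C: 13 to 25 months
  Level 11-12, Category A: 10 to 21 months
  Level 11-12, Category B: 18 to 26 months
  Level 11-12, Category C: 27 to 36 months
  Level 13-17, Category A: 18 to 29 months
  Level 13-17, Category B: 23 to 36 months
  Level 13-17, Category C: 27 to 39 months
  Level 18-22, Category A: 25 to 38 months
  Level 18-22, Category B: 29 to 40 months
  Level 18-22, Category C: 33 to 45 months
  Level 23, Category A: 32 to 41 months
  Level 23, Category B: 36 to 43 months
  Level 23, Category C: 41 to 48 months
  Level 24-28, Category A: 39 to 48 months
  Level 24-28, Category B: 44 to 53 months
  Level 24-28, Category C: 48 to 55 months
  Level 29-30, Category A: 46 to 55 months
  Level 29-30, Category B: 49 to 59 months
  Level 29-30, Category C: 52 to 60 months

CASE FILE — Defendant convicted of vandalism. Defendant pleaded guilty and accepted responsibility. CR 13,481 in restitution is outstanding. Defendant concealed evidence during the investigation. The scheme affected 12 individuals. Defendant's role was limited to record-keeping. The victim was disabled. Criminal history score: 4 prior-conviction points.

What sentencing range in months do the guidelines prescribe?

29-40 months

Base offense level for vandalism: 17.
S1 applies: 17 + 4 = 21.
S2 applies (level before this adjustment is 21 < 27, so +1): 21 + 1 = 22.
S3 applies: 22 − 2 = 20.
S4 applies: 20 + 1 = 21.
S5 applies: 21 + 1 = 22.
S6 applies: 22 − 2 = 20.
Final offense level: 20.
Criminal history: 4 prior points → Category B (3-5).
Level 20 falls in the 18-22 band.
Grid: Level 18-22 × Category B = 29-40 months.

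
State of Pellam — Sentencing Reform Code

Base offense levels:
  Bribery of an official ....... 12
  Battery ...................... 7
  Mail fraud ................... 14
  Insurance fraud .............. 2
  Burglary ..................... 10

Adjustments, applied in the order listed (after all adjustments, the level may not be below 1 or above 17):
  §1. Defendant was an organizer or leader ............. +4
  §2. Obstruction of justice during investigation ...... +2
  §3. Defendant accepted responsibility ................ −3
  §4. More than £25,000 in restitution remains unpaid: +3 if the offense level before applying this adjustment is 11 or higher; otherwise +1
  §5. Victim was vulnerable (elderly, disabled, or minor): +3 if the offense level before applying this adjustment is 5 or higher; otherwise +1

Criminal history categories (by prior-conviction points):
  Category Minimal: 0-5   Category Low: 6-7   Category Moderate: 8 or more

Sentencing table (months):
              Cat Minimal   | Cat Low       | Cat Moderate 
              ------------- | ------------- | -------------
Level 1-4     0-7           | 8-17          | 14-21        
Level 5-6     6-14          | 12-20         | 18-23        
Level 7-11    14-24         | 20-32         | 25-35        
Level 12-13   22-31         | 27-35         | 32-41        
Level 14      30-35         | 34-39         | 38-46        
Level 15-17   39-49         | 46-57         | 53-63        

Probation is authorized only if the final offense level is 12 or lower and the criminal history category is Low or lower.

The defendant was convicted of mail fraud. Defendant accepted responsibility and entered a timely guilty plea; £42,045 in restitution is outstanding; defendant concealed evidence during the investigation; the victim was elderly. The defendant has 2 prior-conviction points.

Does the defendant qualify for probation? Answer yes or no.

No

Base offense level for mail fraud: 14.
§1 does not apply.
§2 applies: 14 + 2 = 16.
§3 applies: 16 − 3 = 13.
§4 applies (level before this adjustment is 13 ≥ 11, so +3): 13 + 3 = 16.
§5 applies (level before this adjustment is 16 ≥ 5, so +3): 16 + 3 = 19.
Level 19 exceeds the maximum of 17; capped at 17.
Final offense level: 17.
Criminal history: 2 prior points → Category Minimal (0-5).
Level 17 falls in the 15-17 band.
Grid: Level 15-17 × Category Minimal = 39-49 months.
Probation check: level 17 > 12 and category Minimal ≤ Low → not eligible.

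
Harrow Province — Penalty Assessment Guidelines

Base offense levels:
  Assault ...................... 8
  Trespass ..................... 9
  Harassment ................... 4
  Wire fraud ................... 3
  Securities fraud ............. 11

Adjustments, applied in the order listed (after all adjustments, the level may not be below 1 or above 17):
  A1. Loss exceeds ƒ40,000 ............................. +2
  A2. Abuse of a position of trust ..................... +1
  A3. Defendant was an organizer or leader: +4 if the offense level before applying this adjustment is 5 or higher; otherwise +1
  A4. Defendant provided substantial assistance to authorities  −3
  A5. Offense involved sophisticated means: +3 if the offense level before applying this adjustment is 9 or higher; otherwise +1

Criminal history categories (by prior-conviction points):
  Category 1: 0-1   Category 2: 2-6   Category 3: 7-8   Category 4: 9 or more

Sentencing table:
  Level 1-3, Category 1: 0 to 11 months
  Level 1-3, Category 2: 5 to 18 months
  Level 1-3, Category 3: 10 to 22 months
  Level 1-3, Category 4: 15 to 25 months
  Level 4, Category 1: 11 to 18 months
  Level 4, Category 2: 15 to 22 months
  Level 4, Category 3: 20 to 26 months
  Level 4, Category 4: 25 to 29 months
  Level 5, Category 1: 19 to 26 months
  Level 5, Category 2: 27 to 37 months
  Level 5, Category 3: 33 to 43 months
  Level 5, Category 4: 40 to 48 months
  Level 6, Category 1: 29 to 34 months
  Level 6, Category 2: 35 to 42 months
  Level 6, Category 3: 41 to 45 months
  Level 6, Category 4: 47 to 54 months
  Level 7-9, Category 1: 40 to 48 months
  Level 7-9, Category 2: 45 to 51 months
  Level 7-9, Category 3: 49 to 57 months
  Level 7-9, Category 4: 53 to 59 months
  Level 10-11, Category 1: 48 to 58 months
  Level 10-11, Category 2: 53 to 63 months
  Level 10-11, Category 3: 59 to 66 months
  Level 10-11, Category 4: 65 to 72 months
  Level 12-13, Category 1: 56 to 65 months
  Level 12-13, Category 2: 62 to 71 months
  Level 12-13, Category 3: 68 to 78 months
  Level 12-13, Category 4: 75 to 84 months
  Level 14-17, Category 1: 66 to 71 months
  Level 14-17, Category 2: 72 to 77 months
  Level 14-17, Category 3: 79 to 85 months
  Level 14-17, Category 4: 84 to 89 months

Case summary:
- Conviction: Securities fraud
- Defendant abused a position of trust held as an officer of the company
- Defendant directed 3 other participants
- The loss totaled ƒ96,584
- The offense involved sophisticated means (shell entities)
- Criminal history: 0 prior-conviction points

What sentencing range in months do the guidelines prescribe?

66-71 months

Base offense level for securities fraud: 11.
A1 applies: 11 + 2 = 13.
A2 applies: 13 + 1 = 14.
A3 applies (level before this adjustment is 14 ≥ 5, so +4): 14 + 4 = 18.
A5 applies (level before this adjustment is 18 ≥ 9, so +3): 18 + 3 = 21.
Level 21 exceeds the maximum of 17; capped at 17.
Final offense level: 17.
Criminal history: 0 prior points → Category 1 (0-1).
Level 17 falls in the 14-17 band.
Grid: Level 14-17 × Category 1 = 66-71 months.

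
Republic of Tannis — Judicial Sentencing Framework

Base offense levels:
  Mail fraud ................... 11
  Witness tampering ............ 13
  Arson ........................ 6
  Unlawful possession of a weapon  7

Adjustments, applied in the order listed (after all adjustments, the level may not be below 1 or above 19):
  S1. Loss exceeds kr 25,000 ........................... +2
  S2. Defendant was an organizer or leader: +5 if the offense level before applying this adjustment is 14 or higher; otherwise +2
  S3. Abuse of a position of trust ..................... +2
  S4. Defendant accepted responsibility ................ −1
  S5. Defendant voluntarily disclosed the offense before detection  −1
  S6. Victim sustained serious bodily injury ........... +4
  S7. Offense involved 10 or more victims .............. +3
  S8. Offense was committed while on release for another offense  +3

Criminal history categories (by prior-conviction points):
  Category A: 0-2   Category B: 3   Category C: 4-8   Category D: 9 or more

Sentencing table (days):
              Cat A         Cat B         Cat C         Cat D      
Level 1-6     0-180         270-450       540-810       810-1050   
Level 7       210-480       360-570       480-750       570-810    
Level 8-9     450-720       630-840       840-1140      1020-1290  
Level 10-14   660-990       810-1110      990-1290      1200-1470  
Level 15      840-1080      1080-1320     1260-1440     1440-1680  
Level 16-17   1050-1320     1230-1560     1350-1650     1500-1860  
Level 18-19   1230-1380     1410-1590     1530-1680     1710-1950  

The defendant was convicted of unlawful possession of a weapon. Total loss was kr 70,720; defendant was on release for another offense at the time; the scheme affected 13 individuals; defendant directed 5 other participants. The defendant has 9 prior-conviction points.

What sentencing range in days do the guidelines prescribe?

1500-1860 days

Base offense level for unlawful possession of a weapon: 7.
S1 applies: 7 + 2 = 9.
S2 applies (level before this adjustment is 9 < 14, so +2): 9 + 2 = 11.
S3 does not apply.
S5 does not apply.
S6 does not apply.
S7 applies: 11 + 3 = 14.
S8 applies: 14 + 3 = 17.
Final offense level: 17.
Criminal history: 9 prior points → Category D (9+).
Level 17 falls in the 16-17 band.
Grid: Level 16-17 × Category D = 1500-1860 days.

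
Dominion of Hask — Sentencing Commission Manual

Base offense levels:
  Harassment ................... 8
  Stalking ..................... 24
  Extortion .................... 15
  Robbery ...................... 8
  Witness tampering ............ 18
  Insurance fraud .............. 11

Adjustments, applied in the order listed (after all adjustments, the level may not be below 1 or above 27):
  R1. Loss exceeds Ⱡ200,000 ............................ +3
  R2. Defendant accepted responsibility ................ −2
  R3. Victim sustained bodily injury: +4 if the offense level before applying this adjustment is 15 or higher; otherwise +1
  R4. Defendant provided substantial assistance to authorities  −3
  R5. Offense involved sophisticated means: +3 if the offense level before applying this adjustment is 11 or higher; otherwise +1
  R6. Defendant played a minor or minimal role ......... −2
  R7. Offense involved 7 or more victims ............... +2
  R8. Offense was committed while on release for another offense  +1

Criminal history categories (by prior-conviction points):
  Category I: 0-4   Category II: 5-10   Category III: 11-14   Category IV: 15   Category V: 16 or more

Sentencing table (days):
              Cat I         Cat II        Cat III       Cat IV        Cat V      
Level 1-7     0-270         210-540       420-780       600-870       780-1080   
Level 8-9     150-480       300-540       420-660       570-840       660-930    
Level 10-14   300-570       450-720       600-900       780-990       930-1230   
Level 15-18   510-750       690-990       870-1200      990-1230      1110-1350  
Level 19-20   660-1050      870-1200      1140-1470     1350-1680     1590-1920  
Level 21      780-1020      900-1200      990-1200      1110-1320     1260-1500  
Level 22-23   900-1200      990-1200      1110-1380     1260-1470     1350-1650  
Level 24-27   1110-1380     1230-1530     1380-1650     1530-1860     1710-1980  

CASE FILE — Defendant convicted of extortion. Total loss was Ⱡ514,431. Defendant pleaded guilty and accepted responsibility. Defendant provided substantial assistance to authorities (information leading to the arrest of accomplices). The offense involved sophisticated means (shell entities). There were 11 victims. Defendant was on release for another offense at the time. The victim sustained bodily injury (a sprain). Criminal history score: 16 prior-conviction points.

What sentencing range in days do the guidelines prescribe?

Base offense level for extortion: 15.
R1 applies: 15 + 3 = 18.
R2 applies: 18 − 2 = 16.
R3 applies (level before this adjustment is 16 ≥ 15, so +4): 16 + 4 = 20.
R4 applies: 20 − 3 = 17.
R5 applies (level before this adjustment is 17 ≥ 11, so +3): 17 + 3 = 20.
R7 applies: 20 + 2 = 22.
R8 applies: 22 + 1 = 23.
Final offense level: 23.
Criminal history: 16 prior points → Category V (16+).
Level 23 falls in the 22-23 band.
Grid: Level 22-23 × Category V = 1350-1650 days.

1350-1650 days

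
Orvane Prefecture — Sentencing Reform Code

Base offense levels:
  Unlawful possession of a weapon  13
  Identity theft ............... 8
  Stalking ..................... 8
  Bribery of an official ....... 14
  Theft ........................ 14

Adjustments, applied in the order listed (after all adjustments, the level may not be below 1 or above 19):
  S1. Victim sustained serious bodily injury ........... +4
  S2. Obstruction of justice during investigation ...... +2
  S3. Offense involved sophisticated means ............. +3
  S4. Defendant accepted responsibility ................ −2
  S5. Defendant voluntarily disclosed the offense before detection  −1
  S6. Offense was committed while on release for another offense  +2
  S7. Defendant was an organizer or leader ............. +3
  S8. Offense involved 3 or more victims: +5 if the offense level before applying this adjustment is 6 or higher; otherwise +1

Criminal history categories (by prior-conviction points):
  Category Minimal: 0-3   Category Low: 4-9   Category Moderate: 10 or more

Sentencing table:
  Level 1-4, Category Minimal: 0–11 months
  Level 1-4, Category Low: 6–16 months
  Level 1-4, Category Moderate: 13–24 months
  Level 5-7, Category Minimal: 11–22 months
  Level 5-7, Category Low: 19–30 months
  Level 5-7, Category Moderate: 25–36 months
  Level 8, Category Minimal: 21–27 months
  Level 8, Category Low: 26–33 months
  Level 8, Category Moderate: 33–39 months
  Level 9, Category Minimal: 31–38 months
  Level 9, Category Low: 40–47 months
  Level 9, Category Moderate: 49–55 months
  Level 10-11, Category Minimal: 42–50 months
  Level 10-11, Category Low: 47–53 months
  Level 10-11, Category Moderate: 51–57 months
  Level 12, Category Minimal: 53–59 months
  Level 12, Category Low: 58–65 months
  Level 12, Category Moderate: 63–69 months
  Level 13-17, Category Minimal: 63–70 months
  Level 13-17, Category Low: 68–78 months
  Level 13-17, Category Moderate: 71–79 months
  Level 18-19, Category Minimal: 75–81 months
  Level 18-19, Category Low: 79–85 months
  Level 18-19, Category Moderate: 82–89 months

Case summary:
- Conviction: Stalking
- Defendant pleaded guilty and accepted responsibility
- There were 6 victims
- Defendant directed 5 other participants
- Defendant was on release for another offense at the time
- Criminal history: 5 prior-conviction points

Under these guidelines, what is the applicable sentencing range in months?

Base offense level for stalking: 8.
S2 does not apply.
S3 does not apply.
S4 applies: 8 − 2 = 6.
S5 does not apply.
S6 applies: 6 + 2 = 8.
S7 applies: 8 + 3 = 11.
S8 applies (level before this adjustment is 11 ≥ 6, so +5): 11 + 5 = 16.
Final offense level: 16.
Criminal history: 5 prior points → Category Low (4-9).
Level 16 falls in the 13-17 band.
Grid: Level 13-17 × Category Low = 68-78 months.

68-78 months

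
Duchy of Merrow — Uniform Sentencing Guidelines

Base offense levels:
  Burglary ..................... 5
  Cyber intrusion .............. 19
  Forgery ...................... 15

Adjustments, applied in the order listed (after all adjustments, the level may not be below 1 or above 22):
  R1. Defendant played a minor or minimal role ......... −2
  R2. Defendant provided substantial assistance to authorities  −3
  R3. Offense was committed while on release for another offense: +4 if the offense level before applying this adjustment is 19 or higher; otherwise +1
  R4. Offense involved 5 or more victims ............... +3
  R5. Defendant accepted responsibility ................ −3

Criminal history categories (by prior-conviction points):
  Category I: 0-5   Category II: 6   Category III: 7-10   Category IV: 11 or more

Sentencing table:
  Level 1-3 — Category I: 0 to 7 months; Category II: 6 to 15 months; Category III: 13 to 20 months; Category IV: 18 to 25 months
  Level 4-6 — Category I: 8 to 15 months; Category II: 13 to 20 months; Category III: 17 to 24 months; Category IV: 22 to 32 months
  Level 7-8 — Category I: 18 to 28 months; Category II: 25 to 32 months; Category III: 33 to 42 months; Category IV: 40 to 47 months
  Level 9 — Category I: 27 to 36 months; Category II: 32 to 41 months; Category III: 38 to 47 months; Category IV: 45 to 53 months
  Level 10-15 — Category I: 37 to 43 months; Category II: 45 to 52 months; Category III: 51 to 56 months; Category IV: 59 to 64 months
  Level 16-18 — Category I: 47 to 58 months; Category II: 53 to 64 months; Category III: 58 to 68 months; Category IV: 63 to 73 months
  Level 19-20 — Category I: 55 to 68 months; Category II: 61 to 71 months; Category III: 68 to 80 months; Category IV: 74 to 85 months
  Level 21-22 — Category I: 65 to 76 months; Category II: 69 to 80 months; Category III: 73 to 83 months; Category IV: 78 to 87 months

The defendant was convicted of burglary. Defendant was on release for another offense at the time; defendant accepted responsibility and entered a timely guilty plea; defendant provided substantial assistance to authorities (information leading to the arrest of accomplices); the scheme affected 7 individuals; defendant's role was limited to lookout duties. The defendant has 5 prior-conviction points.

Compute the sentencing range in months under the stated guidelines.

Base offense level for burglary: 5.
R1 applies: 5 − 2 = 3.
R2 applies: 3 − 3 = 0.
R3 applies (level before this adjustment is 0 < 19, so +1): 0 + 1 = 1.
R4 applies: 1 + 3 = 4.
R5 applies: 4 − 3 = 1.
Final offense level: 1.
Criminal history: 5 prior points → Category I (0-5).
Level 1 falls in the 1-3 band.
Grid: Level 1-3 × Category I = 0-7 months.

0-7 months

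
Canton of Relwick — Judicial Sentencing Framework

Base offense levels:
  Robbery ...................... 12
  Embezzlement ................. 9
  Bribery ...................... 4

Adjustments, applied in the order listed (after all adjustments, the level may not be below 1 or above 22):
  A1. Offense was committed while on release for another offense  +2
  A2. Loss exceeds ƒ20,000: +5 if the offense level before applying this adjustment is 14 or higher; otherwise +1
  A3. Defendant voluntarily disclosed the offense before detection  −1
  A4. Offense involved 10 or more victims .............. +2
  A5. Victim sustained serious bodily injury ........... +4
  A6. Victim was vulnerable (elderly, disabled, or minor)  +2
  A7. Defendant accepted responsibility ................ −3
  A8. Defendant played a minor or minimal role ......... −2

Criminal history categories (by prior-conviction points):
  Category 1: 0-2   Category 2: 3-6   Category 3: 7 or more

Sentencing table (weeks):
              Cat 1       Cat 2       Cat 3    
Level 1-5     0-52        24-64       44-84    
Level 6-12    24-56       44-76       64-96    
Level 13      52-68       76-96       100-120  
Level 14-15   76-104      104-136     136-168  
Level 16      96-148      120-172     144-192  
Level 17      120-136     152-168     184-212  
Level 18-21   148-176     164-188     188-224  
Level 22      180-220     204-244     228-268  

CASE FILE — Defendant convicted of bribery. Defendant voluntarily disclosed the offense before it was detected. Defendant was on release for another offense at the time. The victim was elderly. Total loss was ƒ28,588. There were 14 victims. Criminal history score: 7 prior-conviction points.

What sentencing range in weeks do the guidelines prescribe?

64-96 weeks

Base offense level for bribery: 4.
A1 applies: 4 + 2 = 6.
A2 applies (level before this adjustment is 6 < 14, so +1): 6 + 1 = 7.
A3 applies: 7 − 1 = 6.
A4 applies: 6 + 2 = 8.
A5 does not apply.
A6 applies: 8 + 2 = 10.
Final offense level: 10.
Criminal history: 7 prior points → Category 3 (7+).
Level 10 falls in the 6-12 band.
Grid: Level 6-12 × Category 3 = 64-96 weeks.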